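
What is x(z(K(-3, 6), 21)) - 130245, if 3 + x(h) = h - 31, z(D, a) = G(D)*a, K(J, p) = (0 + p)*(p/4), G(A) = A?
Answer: -130090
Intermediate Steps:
K(J, p) = p²/4 (K(J, p) = p*(p*(¼)) = p*(p/4) = p²/4)
z(D, a) = D*a
x(h) = -34 + h (x(h) = -3 + (h - 31) = -3 + (-31 + h) = -34 + h)
x(z(K(-3, 6), 21)) - 130245 = (-34 + ((¼)*6²)*21) - 130245 = (-34 + ((¼)*36)*21) - 130245 = (-34 + 9*21) - 130245 = (-34 + 189) - 130245 = 155 - 130245 = -130090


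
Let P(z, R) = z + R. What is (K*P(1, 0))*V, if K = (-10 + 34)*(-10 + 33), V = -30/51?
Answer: -5520/17 ≈ -324.71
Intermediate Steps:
P(z, R) = R + z
V = -10/17 (V = -30*1/51 = -10/17 ≈ -0.58823)
K = 552 (K = 24*23 = 552)
(K*P(1, 0))*V = (552*(0 + 1))*(-10/17) = (552*1)*(-10/17) = 552*(-10/17) = -5520/17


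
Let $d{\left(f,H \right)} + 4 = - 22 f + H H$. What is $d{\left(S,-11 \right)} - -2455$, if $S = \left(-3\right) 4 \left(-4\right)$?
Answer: $1516$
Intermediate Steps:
$S = 48$ ($S = \left(-12\right) \left(-4\right) = 48$)
$d{\left(f,H \right)} = -4 + H^{2} - 22 f$ ($d{\left(f,H \right)} = -4 + \left(- 22 f + H H\right) = -4 + \left(- 22 f + H^{2}\right) = -4 + \left(H^{2} - 22 f\right) = -4 + H^{2} - 22 f$)
$d{\left(S,-11 \right)} - -2455 = \left(-4 + \left(-11\right)^{2} - 1056\right) - -2455 = \left(-4 + 121 - 1056\right) + 2455 = -939 + 2455 = 1516$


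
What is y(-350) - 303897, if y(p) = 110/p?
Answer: -10636406/35 ≈ -3.0390e+5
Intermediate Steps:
y(-350) - 303897 = 110/(-350) - 303897 = 110*(-1/350) - 303897 = -11/35 - 303897 = -10636406/35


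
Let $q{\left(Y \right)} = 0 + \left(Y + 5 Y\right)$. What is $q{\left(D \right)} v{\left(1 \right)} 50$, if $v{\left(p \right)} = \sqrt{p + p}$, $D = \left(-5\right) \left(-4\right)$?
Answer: $6000 \sqrt{2} \approx 8485.3$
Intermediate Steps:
$D = 20$
$v{\left(p \right)} = \sqrt{2} \sqrt{p}$ ($v{\left(p \right)} = \sqrt{2 p} = \sqrt{2} \sqrt{p}$)
$q{\left(Y \right)} = 6 Y$ ($q{\left(Y \right)} = 0 + 6 Y = 6 Y$)
$q{\left(D \right)} v{\left(1 \right)} 50 = 6 \cdot 20 \sqrt{2} \sqrt{1} \cdot 50 = 120 \sqrt{2} \cdot 1 \cdot 50 = 120 \sqrt{2} \cdot 50 = 6000 \sqrt{2}$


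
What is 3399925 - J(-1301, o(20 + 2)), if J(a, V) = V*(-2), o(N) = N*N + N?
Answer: 3400937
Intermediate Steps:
o(N) = N + N**2 (o(N) = N**2 + N = N + N**2)
J(a, V) = -2*V
3399925 - J(-1301, o(20 + 2)) = 3399925 - (-2)*(20 + 2)*(1 + (20 + 2)) = 3399925 - (-2)*22*(1 + 22) = 3399925 - (-2)*22*23 = 3399925 - (-2)*506 = 3399925 - 1*(-1012) = 3399925 + 1012 = 3400937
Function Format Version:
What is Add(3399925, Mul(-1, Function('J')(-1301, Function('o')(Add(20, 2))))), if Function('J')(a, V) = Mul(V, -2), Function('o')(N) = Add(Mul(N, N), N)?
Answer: 3400937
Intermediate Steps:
Function('o')(N) = Add(N, Pow(N, 2)) (Function('o')(N) = Add(Pow(N, 2), N) = Add(N, Pow(N, 2)))
Function('J')(a, V) = Mul(-2, V)
Add(3399925, Mul(-1, Function('J')(-1301, Function('o')(Add(20, 2))))) = Add(3399925, Mul(-1, Mul(-2, Mul(Add(20, 2), Add(1, Add(20, 2)))))) = Add(3399925, Mul(-1, Mul(-2, Mul(22, Add(1, 22))))) = Add(3399925, Mul(-1, Mul(-2, Mul(22, 23)))) = Add(3399925, Mul(-1, Mul(-2, 506))) = Add(3399925, Mul(-1, -1012)) = Add(3399925, 1012) = 3400937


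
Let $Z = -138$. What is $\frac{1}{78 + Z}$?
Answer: $- \frac{1}{60} \approx -0.016667$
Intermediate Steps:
$\frac{1}{78 + Z} = \frac{1}{78 - 138} = \frac{1}{-60} = - \frac{1}{60}$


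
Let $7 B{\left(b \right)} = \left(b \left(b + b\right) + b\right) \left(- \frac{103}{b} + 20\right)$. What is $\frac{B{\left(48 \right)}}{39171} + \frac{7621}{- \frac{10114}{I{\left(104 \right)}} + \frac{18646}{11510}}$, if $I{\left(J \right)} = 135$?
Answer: $- \frac{323754297376148}{3122964812121} \approx -103.67$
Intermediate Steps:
$B{\left(b \right)} = \frac{\left(20 - \frac{103}{b}\right) \left(b + 2 b^{2}\right)}{7}$ ($B{\left(b \right)} = \frac{\left(b \left(b + b\right) + b\right) \left(- \frac{103}{b} + 20\right)}{7} = \frac{\left(b 2 b + b\right) \left(20 - \frac{103}{b}\right)}{7} = \frac{\left(2 b^{2} + b\right) \left(20 - \frac{103}{b}\right)}{7} = \frac{\left(b + 2 b^{2}\right) \left(20 - \frac{103}{b}\right)}{7} = \frac{\left(20 - \frac{103}{b}\right) \left(b + 2 b^{2}\right)}{7}$)
$\frac{B{\left(48 \right)}}{39171} + \frac{7621}{- \frac{10114}{I{\left(104 \right)}} + \frac{18646}{11510}} = \frac{- \frac{103}{7} - \frac{8928}{7} + \frac{40 \cdot 48^{2}}{7}}{39171} + \frac{7621}{- \frac{10114}{135} + \frac{18646}{11510}} = \left(- \frac{103}{7} - \frac{8928}{7} + \frac{40}{7} \cdot 2304\right) \frac{1}{39171} + \frac{7621}{\left(-10114\right) \frac{1}{135} + 18646 \cdot \frac{1}{11510}} = \left(- \frac{103}{7} - \frac{8928}{7} + \frac{92160}{7}\right) \frac{1}{39171} + \frac{7621}{- \frac{10114}{135} + \frac{9323}{5755}} = \frac{83129}{7} \cdot \frac{1}{39171} + \frac{7621}{- \frac{11389493}{155385}} = \frac{83129}{274197} + 7621 \left(- \frac{155385}{11389493}\right) = \frac{83129}{274197} - \frac{1184189085}{11389493} = - \frac{323754297376148}{3122964812121}$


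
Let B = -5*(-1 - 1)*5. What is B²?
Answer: 2500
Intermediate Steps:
B = 50 (B = -5*(-2)*5 = 10*5 = 50)
B² = 50² = 2500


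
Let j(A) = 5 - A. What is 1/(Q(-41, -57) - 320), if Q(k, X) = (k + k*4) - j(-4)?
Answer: -1/534 ≈ -0.0018727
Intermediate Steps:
Q(k, X) = -9 + 5*k (Q(k, X) = (k + k*4) - (5 - 1*(-4)) = (k + 4*k) - (5 + 4) = 5*k - 1*9 = 5*k - 9 = -9 + 5*k)
1/(Q(-41, -57) - 320) = 1/((-9 + 5*(-41)) - 320) = 1/((-9 - 205) - 320) = 1/(-214 - 320) = 1/(-534) = -1/534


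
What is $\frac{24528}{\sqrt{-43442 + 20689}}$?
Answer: $- \frac{24528 i \sqrt{22753}}{22753} \approx - 162.61 i$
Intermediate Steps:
$\frac{24528}{\sqrt{-43442 + 20689}} = \frac{24528}{\sqrt{-22753}} = \frac{24528}{i \sqrt{22753}} = 24528 \left(- \frac{i \sqrt{22753}}{22753}\right) = - \frac{24528 i \sqrt{22753}}{22753}$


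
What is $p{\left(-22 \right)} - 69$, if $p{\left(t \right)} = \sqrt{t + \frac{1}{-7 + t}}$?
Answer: $-69 + \frac{3 i \sqrt{2059}}{29} \approx -69.0 + 4.6941 i$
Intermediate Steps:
$p{\left(-22 \right)} - 69 = \sqrt{\frac{1 - 22 \left(-7 - 22\right)}{-7 - 22}} - 69 = \sqrt{\frac{1 - -638}{-29}} - 69 = \sqrt{- \frac{1 + 638}{29}} - 69 = \sqrt{\left(- \frac{1}{29}\right) 639} - 69 = \sqrt{- \frac{639}{29}} - 69 = \frac{3 i \sqrt{2059}}{29} - 69 = -69 + \frac{3 i \sqrt{2059}}{29}$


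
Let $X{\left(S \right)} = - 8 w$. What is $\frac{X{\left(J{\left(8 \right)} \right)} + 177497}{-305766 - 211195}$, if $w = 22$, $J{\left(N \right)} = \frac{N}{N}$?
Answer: $- \frac{177321}{516961} \approx -0.34301$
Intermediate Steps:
$J{\left(N \right)} = 1$
$X{\left(S \right)} = -176$ ($X{\left(S \right)} = \left(-8\right) 22 = -176$)
$\frac{X{\left(J{\left(8 \right)} \right)} + 177497}{-305766 - 211195} = \frac{-176 + 177497}{-305766 - 211195} = \frac{177321}{-516961} = 177321 \left(- \frac{1}{516961}\right) = - \frac{177321}{516961}$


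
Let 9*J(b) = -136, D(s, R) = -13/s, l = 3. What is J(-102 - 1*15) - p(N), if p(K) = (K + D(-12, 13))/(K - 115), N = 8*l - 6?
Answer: -52081/3492 ≈ -14.914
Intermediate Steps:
N = 18 (N = 8*3 - 6 = 24 - 6 = 18)
J(b) = -136/9 (J(b) = (⅑)*(-136) = -136/9)
p(K) = (13/12 + K)/(-115 + K) (p(K) = (K - 13/(-12))/(K - 115) = (K - 13*(-1/12))/(-115 + K) = (K + 13/12)/(-115 + K) = (13/12 + K)/(-115 + K))
J(-102 - 1*15) - p(N) = -136/9 - (13/12 + 18)/(-115 + 18) = -136/9 - 229/((-97)*12) = -136/9 - (-1)*229/(97*12) = -136/9 - 1*(-229/1164) = -136/9 + 229/1164 = -52081/3492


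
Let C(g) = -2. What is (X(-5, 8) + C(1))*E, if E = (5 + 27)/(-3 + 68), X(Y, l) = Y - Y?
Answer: -64/65 ≈ -0.98462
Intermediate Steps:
X(Y, l) = 0
E = 32/65 ≈ 0.49231
(X(-5, 8) + C(1))*E = (0 - 2)*(32/65) = -2*32/65 = -64/65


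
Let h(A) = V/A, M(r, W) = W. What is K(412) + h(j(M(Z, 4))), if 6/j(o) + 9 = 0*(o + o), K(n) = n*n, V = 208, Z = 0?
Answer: 169432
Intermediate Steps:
K(n) = n**2
j(o) = -2/3 (j(o) = 6/(-9 + 0*(o + o)) = 6/(-9 + 0*(2*o)) = 6/(-9 + 0) = 6/(-9) = 6*(-1/9) = -2/3)
h(A) = 208/A
K(412) + h(j(M(Z, 4))) = 412**2 + 208/(-2/3) = 169744 + 208*(-3/2) = 169744 - 312 = 169432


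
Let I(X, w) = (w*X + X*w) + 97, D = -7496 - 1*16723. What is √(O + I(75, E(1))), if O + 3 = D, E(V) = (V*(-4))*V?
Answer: 5*I*√989 ≈ 157.24*I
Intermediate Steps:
E(V) = -4*V² (E(V) = (-4*V)*V = -4*V²)
D = -24219 (D = -7496 - 16723 = -24219)
I(X, w) = 97 + 2*X*w (I(X, w) = (X*w + X*w) + 97 = 2*X*w + 97 = 97 + 2*X*w)
O = -24222 (O = -3 - 24219 = -24222)
√(O + I(75, E(1))) = √(-24222 + (97 + 2*75*(-4*1²))) = √(-24222 + (97 + 2*75*(-4*1))) = √(-24222 + (97 + 2*75*(-4))) = √(-24222 + (97 - 600)) = √(-24222 - 503) = √(-24725) = 5*I*√989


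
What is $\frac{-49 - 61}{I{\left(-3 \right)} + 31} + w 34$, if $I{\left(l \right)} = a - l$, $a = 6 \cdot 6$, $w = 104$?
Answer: $\frac{24741}{7} \approx 3534.4$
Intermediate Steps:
$a = 36$
$I{\left(l \right)} = 36 - l$
$\frac{-49 - 61}{I{\left(-3 \right)} + 31} + w 34 = \frac{-49 - 61}{\left(36 - -3\right) + 31} + 104 \cdot 34 = - \frac{110}{\left(36 + 3\right) + 31} + 3536 = - \frac{110}{39 + 31} + 3536 = - \frac{110}{70} + 3536 = \left(-110\right) \frac{1}{70} + 3536 = - \frac{11}{7} + 3536 = \frac{24741}{7}$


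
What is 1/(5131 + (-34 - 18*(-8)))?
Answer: 1/5241 ≈ 0.00019080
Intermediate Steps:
1/(5131 + (-34 - 18*(-8))) = 1/(5131 + (-34 + 144)) = 1/(5131 + 110) = 1/5241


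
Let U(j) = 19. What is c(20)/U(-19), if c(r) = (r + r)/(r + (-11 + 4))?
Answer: 40/247 ≈ 0.16194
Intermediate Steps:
c(r) = 2*r/(-7 + r) (c(r) = (2*r)/(r - 7) = (2*r)/(-7 + r) = 2*r/(-7 + r))
c(20)/U(-19) = (2*20/(-7 + 20))/19 = (2*20/13)*(1/19) = (2*20*(1/13))*(1/19) = (40/13)*(1/19) = 40/247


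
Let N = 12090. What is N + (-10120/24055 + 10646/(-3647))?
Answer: 212069119096/17545717 ≈ 12087.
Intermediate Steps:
N + (-10120/24055 + 10646/(-3647)) = 12090 + (-10120/24055 + 10646/(-3647)) = 12090 + (-10120*1/24055 + 10646*(-1/3647)) = 12090 + (-2024/4811 - 10646/3647) = 12090 - 58599434/17545717 = 212069119096/17545717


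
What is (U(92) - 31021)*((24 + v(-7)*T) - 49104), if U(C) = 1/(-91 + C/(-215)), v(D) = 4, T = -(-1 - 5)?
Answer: 29913368268672/19657 ≈ 1.5218e+9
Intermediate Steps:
T = 6 (T = -1*(-6) = 6)
U(C) = 1/(-91 - C/215) (U(C) = 1/(-91 + C*(-1/215)) = 1/(-91 - C/215))
(U(92) - 31021)*((24 + v(-7)*T) - 49104) = (-215/(19565 + 92) - 31021)*((24 + 4*6) - 49104) = (-215/19657 - 31021)*((24 + 24) - 49104) = (-215*1/19657 - 31021)*(48 - 49104) = (-215/19657 - 31021)*(-49056) = -609780012/19657*(-49056) = 29913368268672/19657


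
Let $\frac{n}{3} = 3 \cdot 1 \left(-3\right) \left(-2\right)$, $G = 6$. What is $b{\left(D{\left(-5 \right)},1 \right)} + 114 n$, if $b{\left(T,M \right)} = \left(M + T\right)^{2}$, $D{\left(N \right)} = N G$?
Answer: $6997$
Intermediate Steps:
$D{\left(N \right)} = 6 N$ ($D{\left(N \right)} = N 6 = 6 N$)
$n = 54$ ($n = 3 \cdot 3 \cdot 1 \left(-3\right) \left(-2\right) = 3 \cdot 3 \left(\left(-3\right) \left(-2\right)\right) = 3 \cdot 3 \cdot 6 = 3 \cdot 18 = 54$)
$b{\left(D{\left(-5 \right)},1 \right)} + 114 n = \left(1 + 6 \left(-5\right)\right)^{2} + 114 \cdot 54 = \left(1 - 30\right)^{2} + 6156 = \left(-29\right)^{2} + 6156 = 841 + 6156 = 6997$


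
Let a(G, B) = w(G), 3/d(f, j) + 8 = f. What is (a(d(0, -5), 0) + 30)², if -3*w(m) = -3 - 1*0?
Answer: 961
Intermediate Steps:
w(m) = 1 (w(m) = -(-3 - 1*0)/3 = -(-3 + 0)/3 = -⅓*(-3) = 1)
d(f, j) = 3/(-8 + f)
a(G, B) = 1
(a(d(0, -5), 0) + 30)² = (1 + 30)² = 31² = 961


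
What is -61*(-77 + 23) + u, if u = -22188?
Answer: -18894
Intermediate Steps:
-61*(-77 + 23) + u = -61*(-77 + 23) - 22188 = -61*(-54) - 22188 = 3294 - 22188 = -18894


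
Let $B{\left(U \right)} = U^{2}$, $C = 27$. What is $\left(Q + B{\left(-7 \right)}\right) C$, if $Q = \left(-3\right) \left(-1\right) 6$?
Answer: $1809$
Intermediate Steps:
$Q = 18$ ($Q = 3 \cdot 6 = 18$)
$\left(Q + B{\left(-7 \right)}\right) C = \left(18 + \left(-7\right)^{2}\right) 27 = \left(18 + 49\right) 27 = 67 \cdot 27 = 1809$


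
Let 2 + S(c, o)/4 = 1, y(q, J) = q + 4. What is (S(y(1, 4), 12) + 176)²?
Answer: 29584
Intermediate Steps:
y(q, J) = 4 + q
S(c, o) = -4 (S(c, o) = -8 + 4*1 = -8 + 4 = -4)
(S(y(1, 4), 12) + 176)² = (-4 + 176)² = 172² = 29584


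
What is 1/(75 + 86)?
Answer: 1/161 ≈ 0.0062112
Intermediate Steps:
1/(75 + 86) = 1/161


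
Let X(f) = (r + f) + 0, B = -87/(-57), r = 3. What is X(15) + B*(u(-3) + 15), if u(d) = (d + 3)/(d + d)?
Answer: 777/19 ≈ 40.895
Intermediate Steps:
u(d) = (3 + d)/(2*d) (u(d) = (3 + d)/((2*d)) = (3 + d)*(1/(2*d)) = (3 + d)/(2*d))
B = 29/19 (B = -87*(-1/57) = 29/19 ≈ 1.5263)
X(f) = 3 + f (X(f) = (3 + f) + 0 = 3 + f)
X(15) + B*(u(-3) + 15) = (3 + 15) + 29*((1/2)*(3 - 3)/(-3) + 15)/19 = 18 + 29*((1/2)*(-1/3)*0 + 15)/19 = 18 + 29*(0 + 15)/19 = 18 + (29/19)*15 = 18 + 435/19 = 777/19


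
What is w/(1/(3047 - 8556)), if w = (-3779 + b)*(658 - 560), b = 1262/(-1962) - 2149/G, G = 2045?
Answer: 4094800095038758/2006145 ≈ 2.0411e+9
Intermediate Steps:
b = -3398564/2006145 (b = 1262/(-1962) - 2149/2045 = 1262*(-1/1962) - 2149*1/2045 = -631/981 - 2149/2045 = -3398564/2006145 ≈ -1.6941)
w = -743292810862/2006145 (w = (-3779 - 3398564/2006145)*(658 - 560) = -7584620519/2006145*98 = -743292810862/2006145 ≈ -3.7051e+5)
w/(1/(3047 - 8556)) = -743292810862/(2006145*(1/(3047 - 8556))) = -743292810862/(2006145*(1/(-5509))) = -743292810862/(2006145*(-1/5509)) = -743292810862/2006145*(-5509) = 4094800095038758/2006145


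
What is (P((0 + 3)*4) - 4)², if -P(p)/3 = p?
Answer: 1600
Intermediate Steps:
P(p) = -3*p
(P((0 + 3)*4) - 4)² = (-3*(0 + 3)*4 - 4)² = (-9*4 - 4)² = (-3*12 - 4)² = (-36 - 4)² = (-40)² = 1600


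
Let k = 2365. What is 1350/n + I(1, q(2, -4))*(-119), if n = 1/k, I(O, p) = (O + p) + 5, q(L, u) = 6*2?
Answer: 3190608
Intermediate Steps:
q(L, u) = 12
I(O, p) = 5 + O + p
n = 1/2365 ≈ 0.00042283
1350/n + I(1, q(2, -4))*(-119) = 1350/(1/2365) + (5 + 1 + 12)*(-119) = 1350*2365 + 18*(-119) = 3192750 - 2142 = 3190608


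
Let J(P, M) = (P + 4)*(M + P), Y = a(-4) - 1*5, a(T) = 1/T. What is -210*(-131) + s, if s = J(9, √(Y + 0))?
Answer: 27627 + 13*I*√21/2 ≈ 27627.0 + 29.787*I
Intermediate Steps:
Y = -21/4 (Y = 1/(-4) - 1*5 = -¼ - 5 = -21/4 ≈ -5.2500)
J(P, M) = (4 + P)*(M + P)
s = 117 + 13*I*√21/2 (s = 9² + 4*√(-21/4 + 0) + 4*9 + √(-21/4 + 0)*9 = 81 + 4*√(-21/4) + 36 + √(-21/4)*9 = 81 + 4*(I*√21/2) + 36 + (I*√21/2)*9 = 81 + 2*I*√21 + 36 + 9*I*√21/2 = 117 + 13*I*√21/2 ≈ 117.0 + 29.787*I)
-210*(-131) + s = -210*(-131) + (117 + 13*I*√21/2) = 27510 + (117 + 13*I*√21/2) = 27627 + 13*I*√21/2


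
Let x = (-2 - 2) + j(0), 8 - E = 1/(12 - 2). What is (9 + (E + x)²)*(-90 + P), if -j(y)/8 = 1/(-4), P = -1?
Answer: -398671/100 ≈ -3986.7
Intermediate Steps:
E = 79/10 (E = 8 - 1/(12 - 2) = 8 - 1/10 = 8 - 1*⅒ = 8 - ⅒ = 79/10 ≈ 7.9000)
j(y) = 2 (j(y) = -8/(-4) = -8*(-¼) = 2)
x = -2 (x = (-2 - 2) + 2 = -4 + 2 = -2)
(9 + (E + x)²)*(-90 + P) = (9 + (79/10 - 2)²)*(-90 - 1) = (9 + (59/10)²)*(-91) = (9 + 3481/100)*(-91) = (4381/100)*(-91) = -398671/100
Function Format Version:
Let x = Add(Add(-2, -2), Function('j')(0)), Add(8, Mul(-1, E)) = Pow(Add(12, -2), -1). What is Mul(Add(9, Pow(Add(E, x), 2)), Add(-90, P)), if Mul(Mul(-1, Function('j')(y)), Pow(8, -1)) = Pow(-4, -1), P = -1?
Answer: Rational(-398671, 100) ≈ -3986.7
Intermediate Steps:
E = Rational(79, 10) (E = Add(8, Mul(-1, Pow(Add(12, -2), -1))) = Add(8, Mul(-1, Pow(10, -1))) = Add(8, Mul(-1, Rational(1, 10))) = Add(8, Rational(-1, 10)) = Rational(79, 10) ≈ 7.9000)
Function('j')(y) = 2 (Function('j')(y) = Mul(-8, Pow(-4, -1)) = Mul(-8, Rational(-1, 4)) = 2)
x = -2 (x = Add(Add(-2, -2), 2) = Add(-4, 2) = -2)
Mul(Add(9, Pow(Add(E, x), 2)), Add(-90, P)) = Mul(Add(9, Pow(Add(Rational(79, 10), -2), 2)), Add(-90, -1)) = Mul(Add(9, Pow(Rational(59, 10), 2)), -91) = Mul(Add(9, Rational(3481, 100)), -91) = Mul(Rational(4381, 100), -91) = Rational(-398671, 100)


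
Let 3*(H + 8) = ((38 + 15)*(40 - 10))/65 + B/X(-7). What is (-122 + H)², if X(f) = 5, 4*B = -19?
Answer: 9079612369/608400 ≈ 14924.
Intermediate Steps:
B = -19/4 (B = (¼)*(-19) = -19/4 ≈ -4.7500)
H = -127/780 (H = -8 + (((38 + 15)*(40 - 10))/65 - 19/4/5)/3 = -8 + ((53*30)*(1/65) - 19/4*⅕)/3 = -8 + (1590*(1/65) - 19/20)/3 = -8 + (318/13 - 19/20)/3 = -8 + (⅓)*(6113/260) = -8 + 6113/780 = -127/780 ≈ -0.16282)
(-122 + H)² = (-122 - 127/780)² = (-95287/780)² = 9079612369/608400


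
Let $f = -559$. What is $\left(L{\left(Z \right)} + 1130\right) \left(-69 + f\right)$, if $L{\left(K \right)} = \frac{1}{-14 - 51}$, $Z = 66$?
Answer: $- \frac{46125972}{65} \approx -7.0963 \cdot 10^{5}$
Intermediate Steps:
$L{\left(K \right)} = - \frac{1}{65}$ ($L{\left(K \right)} = \frac{1}{-65} = - \frac{1}{65}$)
$\left(L{\left(Z \right)} + 1130\right) \left(-69 + f\right) = \left(- \frac{1}{65} + 1130\right) \left(-69 - 559\right) = \frac{73449}{65} \left(-628\right) = - \frac{46125972}{65}$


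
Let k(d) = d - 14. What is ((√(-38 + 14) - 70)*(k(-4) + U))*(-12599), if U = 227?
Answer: 184323370 - 5266382*I*√6 ≈ 1.8432e+8 - 1.29e+7*I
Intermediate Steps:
k(d) = -14 + d
((√(-38 + 14) - 70)*(k(-4) + U))*(-12599) = ((√(-38 + 14) - 70)*((-14 - 4) + 227))*(-12599) = ((√(-24) - 70)*(-18 + 227))*(-12599) = ((2*I*√6 - 70)*209)*(-12599) = ((-70 + 2*I*√6)*209)*(-12599) = (-14630 + 418*I*√6)*(-12599) = 184323370 - 5266382*I*√6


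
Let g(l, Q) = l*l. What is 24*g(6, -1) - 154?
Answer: 710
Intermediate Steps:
g(l, Q) = l²
24*g(6, -1) - 154 = 24*6² - 154 = 24*36 - 154 = 864 - 154 = 710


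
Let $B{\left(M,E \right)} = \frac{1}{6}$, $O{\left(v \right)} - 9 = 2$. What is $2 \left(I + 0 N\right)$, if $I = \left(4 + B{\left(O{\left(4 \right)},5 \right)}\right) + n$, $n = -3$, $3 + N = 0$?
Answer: $\frac{7}{3} \approx 2.3333$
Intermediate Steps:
$N = -3$ ($N = -3 + 0 = -3$)
$O{\left(v \right)} = 11$ ($O{\left(v \right)} = 9 + 2 = 11$)
$B{\left(M,E \right)} = \frac{1}{6}$
$I = \frac{7}{6}$ ($I = \left(4 + \frac{1}{6}\right) - 3 = \frac{25}{6} - 3 = \frac{7}{6} \approx 1.1667$)
$2 \left(I + 0 N\right) = 2 \left(\frac{7}{6} + 0 \left(-3\right)\right) = 2 \left(\frac{7}{6} + 0\right) = 2 \cdot \frac{7}{6} = \frac{7}{3}$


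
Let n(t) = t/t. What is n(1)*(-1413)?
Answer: -1413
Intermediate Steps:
n(t) = 1
n(1)*(-1413) = 1*(-1413) = -1413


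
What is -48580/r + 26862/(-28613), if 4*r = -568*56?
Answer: 591757/114452 ≈ 5.1703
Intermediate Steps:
r = -7952 (r = (-568*56)/4 = (¼)*(-31808) = -7952)
-48580/r + 26862/(-28613) = -48580/(-7952) + 26862/(-28613) = -48580*(-1/7952) + 26862*(-1/28613) = 1735/284 - 26862/28613 = 591757/114452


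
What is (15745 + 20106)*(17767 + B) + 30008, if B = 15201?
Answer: 1181965776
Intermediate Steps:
(15745 + 20106)*(17767 + B) + 30008 = (15745 + 20106)*(17767 + 15201) + 30008 = 35851*32968 + 30008 = 1181935768 + 30008 = 1181965776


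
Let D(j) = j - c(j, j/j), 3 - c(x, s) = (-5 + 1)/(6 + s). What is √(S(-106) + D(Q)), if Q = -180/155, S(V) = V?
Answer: I*√5214293/217 ≈ 10.523*I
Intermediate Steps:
Q = -36/31 (Q = -180*1/155 = -36/31 ≈ -1.1613)
c(x, s) = 3 + 4/(6 + s) (c(x, s) = 3 - (-5 + 1)/(6 + s) = 3 - (-4)/(6 + s) = 3 + 4/(6 + s))
D(j) = -25/7 + j (D(j) = j - (22 + 3*(j/j))/(6 + j/j) = j - (22 + 3*1)/(6 + 1) = j - (22 + 3)/7 = j - 25/7 = -25/7 + j)
√(S(-106) + D(Q)) = √(-106 + (-25/7 - 36/31)) = √(-106 - 1027/217) = √(-24029/217) = I*√5214293/217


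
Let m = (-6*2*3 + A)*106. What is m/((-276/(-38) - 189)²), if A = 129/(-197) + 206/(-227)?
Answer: -64277275234/533193983271 ≈ -0.12055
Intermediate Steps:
A = -69865/44719 (A = 129*(-1/197) + 206*(-1/227) = -129/197 - 206/227 = -69865/44719 ≈ -1.5623)
m = -178053394/44719 (m = (-6*2*3 - 69865/44719)*106 = (-12*3 - 69865/44719)*106 = (-36 - 69865/44719)*106 = -1679749/44719*106 = -178053394/44719 ≈ -3981.6)
m/((-276/(-38) - 189)²) = -178053394/(44719*(-276/(-38) - 189)²) = -178053394/(44719*(-276*(-1/38) - 189)²) = -178053394/(44719*(138/19 - 189)²) = -178053394/(44719*((-3453/19)²)) = -178053394/(44719*11923209/361) = -178053394/44719*361/11923209 = -64277275234/533193983271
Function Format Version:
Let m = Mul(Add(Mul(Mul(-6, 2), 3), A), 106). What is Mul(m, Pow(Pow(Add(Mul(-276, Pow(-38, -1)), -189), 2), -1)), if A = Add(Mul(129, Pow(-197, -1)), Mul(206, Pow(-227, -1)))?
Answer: Rational(-64277275234, 533193983271) ≈ -0.12055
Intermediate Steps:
A = Rational(-69865, 44719) (A = Add(Mul(129, Rational(-1, 197)), Mul(206, Rational(-1, 227))) = Add(Rational(-129, 197), Rational(-206, 227)) = Rational(-69865, 44719) ≈ -1.5623)
m = Rational(-178053394, 44719) (m = Mul(Add(Mul(Mul(-6, 2), 3), Rational(-69865, 44719)), 106) = Mul(Add(Mul(-12, 3), Rational(-69865, 44719)), 106) = Mul(Add(-36, Rational(-69865, 44719)), 106) = Mul(Rational(-1679749, 44719), 106) = Rational(-178053394, 44719) ≈ -3981.6)
Mul(m, Pow(Pow(Add(Mul(-276, Pow(-38, -1)), -189), 2), -1)) = Mul(Rational(-178053394, 44719), Pow(Pow(Add(Mul(-276, Pow(-38, -1)), -189), 2), -1)) = Mul(Rational(-178053394, 44719), Pow(Pow(Add(Mul(-276, Rational(-1, 38)), -189), 2), -1)) = Mul(Rational(-178053394, 44719), Pow(Pow(Add(Rational(138, 19), -189), 2), -1)) = Mul(Rational(-178053394, 44719), Pow(Pow(Rational(-3453, 19), 2), -1)) = Mul(Rational(-178053394, 44719), Pow(Rational(11923209, 361), -1)) = Mul(Rational(-178053394, 44719), Rational(361, 11923209)) = Rational(-64277275234, 533193983271)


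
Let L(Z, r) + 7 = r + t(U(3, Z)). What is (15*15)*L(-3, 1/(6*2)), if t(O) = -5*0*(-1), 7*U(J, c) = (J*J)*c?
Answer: -6225/4 ≈ -1556.3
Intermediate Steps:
U(J, c) = c*J**2/7 (U(J, c) = ((J*J)*c)/7 = (J**2*c)/7 = (c*J**2)/7 = c*J**2/7)
t(O) = 0 (t(O) = 0*(-1) = 0)
L(Z, r) = -7 + r (L(Z, r) = -7 + (r + 0) = -7 + r)
(15*15)*L(-3, 1/(6*2)) = (15*15)*(-7 + 1/(6*2)) = 225*(-7 + (1/6)*(1/2)) = 225*(-7 + 1/12) = 225*(-83/12) = -6225/4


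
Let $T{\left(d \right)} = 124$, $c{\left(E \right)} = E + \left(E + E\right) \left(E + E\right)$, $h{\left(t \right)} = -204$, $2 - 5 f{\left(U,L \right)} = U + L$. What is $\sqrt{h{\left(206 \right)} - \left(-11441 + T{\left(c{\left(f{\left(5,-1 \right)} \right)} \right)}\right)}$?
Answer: $\sqrt{11113} \approx 105.42$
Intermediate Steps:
$f{\left(U,L \right)} = \frac{2}{5} - \frac{L}{5} - \frac{U}{5}$ ($f{\left(U,L \right)} = \frac{2}{5} - \frac{U + L}{5} = \frac{2}{5} - \frac{L + U}{5} = \frac{2}{5} - \left(\frac{L}{5} + \frac{U}{5}\right) = \frac{2}{5} - \frac{L}{5} - \frac{U}{5}$)
$c{\left(E \right)} = E + 4 E^{2}$ ($c{\left(E \right)} = E + 2 E 2 E = E + 4 E^{2}$)
$\sqrt{h{\left(206 \right)} - \left(-11441 + T{\left(c{\left(f{\left(5,-1 \right)} \right)} \right)}\right)} = \sqrt{-204 + \left(11441 - 124\right)} = \sqrt{-204 + 11317} = \sqrt{11113}$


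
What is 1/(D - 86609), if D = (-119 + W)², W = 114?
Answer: -1/86584 ≈ -1.1549e-5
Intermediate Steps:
D = 25 (D = (-119 + 114)² = (-5)² = 25)
1/(D - 86609) = 1/(25 - 86609) = 1/(-86584) = -1/86584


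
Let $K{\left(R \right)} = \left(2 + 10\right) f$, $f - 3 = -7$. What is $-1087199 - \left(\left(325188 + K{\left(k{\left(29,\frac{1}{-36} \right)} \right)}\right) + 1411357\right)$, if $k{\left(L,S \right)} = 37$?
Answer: $-2823696$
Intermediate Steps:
$f = -4$ ($f = 3 - 7 = -4$)
$K{\left(R \right)} = -48$ ($K{\left(R \right)} = \left(2 + 10\right) \left(-4\right) = 12 \left(-4\right) = -48$)
$-1087199 - \left(\left(325188 + K{\left(k{\left(29,\frac{1}{-36} \right)} \right)}\right) + 1411357\right) = -1087199 - \left(\left(325188 - 48\right) + 1411357\right) = -1087199 - \left(325140 + 1411357\right) = -1087199 - 1736497 = -2823696$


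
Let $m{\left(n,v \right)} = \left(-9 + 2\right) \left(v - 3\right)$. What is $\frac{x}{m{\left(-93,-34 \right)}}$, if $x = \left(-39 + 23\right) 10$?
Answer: $- \frac{160}{259} \approx -0.61776$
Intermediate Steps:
$m{\left(n,v \right)} = 21 - 7 v$ ($m{\left(n,v \right)} = - 7 \left(-3 + v\right) = 21 - 7 v$)
$x = -160$ ($x = \left(-16\right) 10 = -160$)
$\frac{x}{m{\left(-93,-34 \right)}} = - \frac{160}{21 - -238} = - \frac{160}{21 + 238} = - \frac{160}{259}$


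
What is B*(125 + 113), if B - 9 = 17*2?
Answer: 10234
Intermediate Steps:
B = 43 (B = 9 + 17*2 = 9 + 34 = 43)
B*(125 + 113) = 43*(125 + 113) = 43*238 = 10234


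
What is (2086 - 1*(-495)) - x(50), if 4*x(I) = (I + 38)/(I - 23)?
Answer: 69665/27 ≈ 2580.2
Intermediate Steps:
x(I) = (38 + I)/(4*(-23 + I)) (x(I) = ((I + 38)/(I - 23))/4 = ((38 + I)/(-23 + I))/4 = (38 + I)/(4*(-23 + I)))
(2086 - 1*(-495)) - x(50) = (2086 - 1*(-495)) - (38 + 50)/(4*(-23 + 50)) = (2086 + 495) - 88/(4*27) = 2581 - 88/(4*27) = 2581 - 1*22/27 = 2581 - 22/27 = 69665/27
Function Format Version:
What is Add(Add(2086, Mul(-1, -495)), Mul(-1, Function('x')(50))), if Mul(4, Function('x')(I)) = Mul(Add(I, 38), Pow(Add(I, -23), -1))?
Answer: Rational(69665, 27) ≈ 2580.2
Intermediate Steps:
Function('x')(I) = Mul(Rational(1, 4), Pow(Add(-23, I), -1), Add(38, I)) (Function('x')(I) = Mul(Rational(1, 4), Mul(Add(I, 38), Pow(Add(I, -23), -1))) = Mul(Rational(1, 4), Mul(Add(38, I), Pow(Add(-23, I), -1))) = Mul(Rational(1, 4), Mul(Pow(Add(-23, I), -1), Add(38, I))) = Mul(Rational(1, 4), Pow(Add(-23, I), -1), Add(38, I)))
Add(Add(2086, Mul(-1, -495)), Mul(-1, Function('x')(50))) = Add(Add(2086, Mul(-1, -495)), Mul(-1, Mul(Rational(1, 4), Pow(Add(-23, 50), -1), Add(38, 50)))) = Add(Add(2086, 495), Mul(-1, Mul(Rational(1, 4), Pow(27, -1), 88))) = Add(2581, Mul(-1, Mul(Rational(1, 4), Rational(1, 27), 88))) = Add(2581, Mul(-1, Rational(22, 27))) = Add(2581, Rational(-22, 27)) = Rational(69665, 27)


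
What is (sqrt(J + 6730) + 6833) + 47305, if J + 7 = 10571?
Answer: 54138 + sqrt(17294) ≈ 54270.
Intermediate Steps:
J = 10564 (J = -7 + 10571 = 10564)
(sqrt(J + 6730) + 6833) + 47305 = (sqrt(10564 + 6730) + 6833) + 47305 = (sqrt(17294) + 6833) + 47305 = (6833 + sqrt(17294)) + 47305 = 54138 + sqrt(17294)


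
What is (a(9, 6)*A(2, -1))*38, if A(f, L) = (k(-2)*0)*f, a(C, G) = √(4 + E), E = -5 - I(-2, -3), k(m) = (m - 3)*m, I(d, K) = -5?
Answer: 0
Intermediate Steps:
k(m) = m*(-3 + m) (k(m) = (-3 + m)*m = m*(-3 + m))
E = 0 (E = -5 - 1*(-5) = -5 + 5 = 0)
a(C, G) = 2 (a(C, G) = √(4 + 0) = √4 = 2)
A(f, L) = 0 (A(f, L) = (-2*(-3 - 2)*0)*f = (-2*(-5)*0)*f = (10*0)*f = 0*f = 0)
(a(9, 6)*A(2, -1))*38 = (2*0)*38 = 0*38 = 0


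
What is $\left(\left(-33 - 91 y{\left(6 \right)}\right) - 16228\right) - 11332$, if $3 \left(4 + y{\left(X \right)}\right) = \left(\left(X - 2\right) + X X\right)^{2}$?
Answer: $- \frac{227287}{3} \approx -75762.0$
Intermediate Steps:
$y{\left(X \right)} = -4 + \frac{\left(-2 + X + X^{2}\right)^{2}}{3}$ ($y{\left(X \right)} = -4 + \frac{\left(\left(X - 2\right) + X X\right)^{2}}{3} = -4 + \frac{\left(\left(-2 + X\right) + X^{2}\right)^{2}}{3} = -4 + \frac{\left(-2 + X + X^{2}\right)^{2}}{3}$)
$\left(\left(-33 - 91 y{\left(6 \right)}\right) - 16228\right) - 11332 = \left(\left(-33 - 91 \left(-4 + \frac{\left(-2 + 6 + 6^{2}\right)^{2}}{3}\right)\right) - 16228\right) - 11332 = \left(\left(-33 - 91 \left(-4 + \frac{\left(-2 + 6 + 36\right)^{2}}{3}\right)\right) - 16228\right) - 11332 = \left(\left(-33 - 91 \left(-4 + \frac{40^{2}}{3}\right)\right) - 16228\right) - 11332 = \left(\left(-33 - 91 \left(-4 + \frac{1}{3} \cdot 1600\right)\right) - 16228\right) - 11332 = \left(\left(-33 - 91 \left(-4 + \frac{1600}{3}\right)\right) - 16228\right) - 11332 = \left(\left(-33 - \frac{144508}{3}\right) - 16228\right) - 11332 = \left(- \frac{144607}{3} - 16228\right) - 11332 = - \frac{193291}{3} - 11332 = - \frac{227287}{3}$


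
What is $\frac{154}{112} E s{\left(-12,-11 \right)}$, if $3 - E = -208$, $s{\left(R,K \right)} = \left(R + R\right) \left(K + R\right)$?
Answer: $160149$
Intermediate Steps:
$s{\left(R,K \right)} = 2 R \left(K + R\right)$
$E = 211$ ($E = 3 - -208 = 3 + 208 = 211$)
$\frac{154}{112} E s{\left(-12,-11 \right)} = \frac{154}{112} \cdot 211 \cdot 2 \left(-12\right) \left(-11 - 12\right) = 154 \cdot \frac{1}{112} \cdot 211 \cdot 2 \left(-12\right) \left(-23\right) = \frac{11}{8} \cdot 211 \cdot 552 = \frac{2321}{8} \cdot 552 = 160149$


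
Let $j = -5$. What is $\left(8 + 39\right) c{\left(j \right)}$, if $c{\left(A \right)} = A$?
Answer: $-235$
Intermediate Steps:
$\left(8 + 39\right) c{\left(j \right)} = \left(8 + 39\right) \left(-5\right) = 47 \left(-5\right) = -235$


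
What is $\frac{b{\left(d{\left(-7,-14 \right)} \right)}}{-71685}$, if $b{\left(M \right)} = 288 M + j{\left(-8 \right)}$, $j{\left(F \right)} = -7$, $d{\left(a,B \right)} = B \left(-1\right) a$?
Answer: $\frac{28231}{71685} \approx 0.39382$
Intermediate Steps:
$d{\left(a,B \right)} = - B a$
$b{\left(M \right)} = -7 + 288 M$ ($b{\left(M \right)} = 288 M - 7 = -7 + 288 M$)
$\frac{b{\left(d{\left(-7,-14 \right)} \right)}}{-71685} = \frac{-7 + 288 \left(\left(-1\right) \left(-14\right) \left(-7\right)\right)}{-71685} = \left(-7 + 288 \left(-98\right)\right) \left(- \frac{1}{71685}\right) = \left(-7 - 28224\right) \left(- \frac{1}{71685}\right) = \left(-28231\right) \left(- \frac{1}{71685}\right) = \frac{28231}{71685}$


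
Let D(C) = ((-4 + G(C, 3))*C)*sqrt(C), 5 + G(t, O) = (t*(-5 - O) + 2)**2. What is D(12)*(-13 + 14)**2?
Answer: 211848*sqrt(3) ≈ 3.6693e+5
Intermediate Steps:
G(t, O) = -5 + (2 + t*(-5 - O))**2 (G(t, O) = -5 + (t*(-5 - O) + 2)**2 = -5 + (2 + t*(-5 - O))**2)
D(C) = C**(3/2)*(-9 + (-2 + 8*C)**2) (D(C) = ((-4 + (-5 + (-2 + 5*C + 3*C)**2))*C)*sqrt(C) = ((-4 + (-5 + (-2 + 8*C)**2))*C)*sqrt(C) = ((-9 + (-2 + 8*C)**2)*C)*sqrt(C) = (C*(-9 + (-2 + 8*C)**2))*sqrt(C) = C**(3/2)*(-9 + (-2 + 8*C)**2))
D(12)*(-13 + 14)**2 = (12**(3/2)*(-9 + 4*(-1 + 4*12)**2))*(-13 + 14)**2 = ((24*sqrt(3))*(-9 + 4*(-1 + 48)**2))*1**2 = ((24*sqrt(3))*(-9 + 4*47**2))*1 = ((24*sqrt(3))*(-9 + 4*2209))*1 = ((24*sqrt(3))*(-9 + 8836))*1 = ((24*sqrt(3))*8827)*1 = (211848*sqrt(3))*1 = 211848*sqrt(3)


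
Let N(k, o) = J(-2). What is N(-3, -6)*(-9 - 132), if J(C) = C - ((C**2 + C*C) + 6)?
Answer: 2256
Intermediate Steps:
J(C) = -6 + C - 2*C**2 (J(C) = C - ((C**2 + C**2) + 6) = C - (2*C**2 + 6) = C - (6 + 2*C**2) = C + (-6 - 2*C**2) = -6 + C - 2*C**2)
N(k, o) = -16 (N(k, o) = -6 - 2 - 2*(-2)**2 = -6 - 2 - 2*4 = -6 - 2 - 8 = -16)
N(-3, -6)*(-9 - 132) = -16*(-9 - 132) = -16*(-141) = 2256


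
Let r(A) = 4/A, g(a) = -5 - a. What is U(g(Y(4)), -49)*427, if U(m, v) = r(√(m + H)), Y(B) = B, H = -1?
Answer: -854*I*√10/5 ≈ -540.12*I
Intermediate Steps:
U(m, v) = 4/√(-1 + m) (U(m, v) = 4/(√(m - 1)) = 4/(√(-1 + m)) = 4/√(-1 + m))
U(g(Y(4)), -49)*427 = (4/√(-1 + (-5 - 1*4)))*427 = (4/√(-1 + (-5 - 4)))*427 = (4/√(-1 - 9))*427 = (4/√(-10))*427 = (4*(-I*√10/10))*427 = -2*I*√10/5*427 = -854*I*√10/5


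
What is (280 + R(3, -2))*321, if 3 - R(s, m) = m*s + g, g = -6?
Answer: 94695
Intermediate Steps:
R(s, m) = 9 - m*s (R(s, m) = 3 - (m*s - 6) = 3 - (-6 + m*s) = 3 + (6 - m*s) = 9 - m*s)
(280 + R(3, -2))*321 = (280 + (9 - 1*(-2)*3))*321 = (280 + (9 + 6))*321 = (280 + 15)*321 = 295*321 = 94695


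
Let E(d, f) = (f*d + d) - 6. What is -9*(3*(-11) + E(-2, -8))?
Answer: 225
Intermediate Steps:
E(d, f) = -6 + d + d*f (E(d, f) = (d*f + d) - 6 = (d + d*f) - 6 = -6 + d + d*f)
-9*(3*(-11) + E(-2, -8)) = -9*(3*(-11) + (-6 - 2 - 2*(-8))) = -9*(-33 + (-6 - 2 + 16)) = -9*(-33 + 8) = -9*(-25) = 225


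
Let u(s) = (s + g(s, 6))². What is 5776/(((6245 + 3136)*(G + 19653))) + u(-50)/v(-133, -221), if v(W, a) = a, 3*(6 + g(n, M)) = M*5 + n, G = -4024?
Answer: -1727324003264/97206175287 ≈ -17.770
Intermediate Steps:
g(n, M) = -6 + n/3 + 5*M/3 (g(n, M) = -6 + (M*5 + n)/3 = -6 + (5*M + n)/3 = -6 + (n + 5*M)/3 = -6 + (n/3 + 5*M/3) = -6 + n/3 + 5*M/3)
u(s) = (4 + 4*s/3)² (u(s) = (s + (-6 + s/3 + (5/3)*6))² = (s + (-6 + s/3 + 10))² = (s + (4 + s/3))² = (4 + 4*s/3)²)
5776/(((6245 + 3136)*(G + 19653))) + u(-50)/v(-133, -221) = 5776/(((6245 + 3136)*(-4024 + 19653))) + (16*(3 - 50)²/9)/(-221) = 5776/((9381*15629)) + ((16/9)*(-47)²)*(-1/221) = 5776/146615649 + ((16/9)*2209)*(-1/221) = 5776*(1/146615649) + (35344/9)*(-1/221) = 5776/146615649 - 35344/1989 = -1727324003264/97206175287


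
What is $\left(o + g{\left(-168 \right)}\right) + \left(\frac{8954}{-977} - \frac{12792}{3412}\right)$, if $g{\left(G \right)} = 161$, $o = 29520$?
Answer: $\frac{24724819253}{833381} \approx 29668.0$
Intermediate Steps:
$\left(o + g{\left(-168 \right)}\right) + \left(\frac{8954}{-977} - \frac{12792}{3412}\right) = \left(29520 + 161\right) + \left(\frac{8954}{-977} - \frac{12792}{3412}\right) = 29681 + \left(8954 \left(- \frac{1}{977}\right) - \frac{3198}{853}\right) = 29681 - \frac{10762208}{833381} = \frac{24724819253}{833381}$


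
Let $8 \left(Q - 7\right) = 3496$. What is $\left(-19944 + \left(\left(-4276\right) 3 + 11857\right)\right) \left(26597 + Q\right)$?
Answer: $-565562515$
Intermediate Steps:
$Q = 444$ ($Q = 7 + \frac{1}{8} \cdot 3496 = 7 + 437 = 444$)
$\left(-19944 + \left(\left(-4276\right) 3 + 11857\right)\right) \left(26597 + Q\right) = \left(-19944 + \left(\left(-4276\right) 3 + 11857\right)\right) \left(26597 + 444\right) = \left(-19944 + \left(-12828 + 11857\right)\right) 27041 = \left(-19944 - 971\right) 27041 = \left(-20915\right) 27041 = -565562515$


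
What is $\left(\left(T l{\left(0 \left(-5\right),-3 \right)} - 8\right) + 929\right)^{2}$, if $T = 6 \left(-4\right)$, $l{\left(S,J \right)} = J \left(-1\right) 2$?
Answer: $603729$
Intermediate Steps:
$l{\left(S,J \right)} = - 2 J$ ($l{\left(S,J \right)} = - J 2 = - 2 J$)
$T = -24$
$\left(\left(T l{\left(0 \left(-5\right),-3 \right)} - 8\right) + 929\right)^{2} = \left(\left(- 24 \left(\left(-2\right) \left(-3\right)\right) - 8\right) + 929\right)^{2} = \left(\left(\left(-24\right) 6 - 8\right) + 929\right)^{2} = \left(\left(-144 - 8\right) + 929\right)^{2} = \left(-152 + 929\right)^{2} = 777^{2} = 603729$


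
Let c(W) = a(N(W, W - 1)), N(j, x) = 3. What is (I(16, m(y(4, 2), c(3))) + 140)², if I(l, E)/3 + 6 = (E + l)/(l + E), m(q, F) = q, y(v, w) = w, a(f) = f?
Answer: 15625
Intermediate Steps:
c(W) = 3
I(l, E) = -15 (I(l, E) = -18 + 3*((E + l)/(l + E)) = -18 + 3*((E + l)/(E + l)) = -18 + 3*1 = -18 + 3 = -15)
(I(16, m(y(4, 2), c(3))) + 140)² = (-15 + 140)² = 125² = 15625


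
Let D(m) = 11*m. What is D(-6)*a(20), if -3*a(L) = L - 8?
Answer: 264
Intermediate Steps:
a(L) = 8/3 - L/3 (a(L) = -(L - 8)/3 = -(-8 + L)/3 = 8/3 - L/3)
D(-6)*a(20) = (11*(-6))*(8/3 - ⅓*20) = -66*(8/3 - 20/3) = -66*(-4) = 264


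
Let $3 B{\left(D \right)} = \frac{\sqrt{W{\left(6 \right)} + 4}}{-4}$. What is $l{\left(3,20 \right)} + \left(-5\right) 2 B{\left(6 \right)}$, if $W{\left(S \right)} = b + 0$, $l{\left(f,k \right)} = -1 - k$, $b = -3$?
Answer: $- \frac{121}{6} \approx -20.167$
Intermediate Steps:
$W{\left(S \right)} = -3$ ($W{\left(S \right)} = -3 + 0 = -3$)
$B{\left(D \right)} = - \frac{1}{12}$ ($B{\left(D \right)} = \frac{\sqrt{-3 + 4} \frac{1}{-4}}{3} = \frac{\sqrt{1} \left(- \frac{1}{4}\right)}{3} = \frac{1 \left(- \frac{1}{4}\right)}{3} = \frac{1}{3} \left(- \frac{1}{4}\right) = - \frac{1}{12}$)
$l{\left(3,20 \right)} + \left(-5\right) 2 B{\left(6 \right)} = \left(-1 - 20\right) + \left(-5\right) 2 \left(- \frac{1}{12}\right) = \left(-1 - 20\right) - - \frac{5}{6} = -21 + \frac{5}{6} = - \frac{121}{6}$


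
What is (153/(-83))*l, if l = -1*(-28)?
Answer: -4284/83 ≈ -51.614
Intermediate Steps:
l = 28
(153/(-83))*l = (153/(-83))*28 = (153*(-1/83))*28 = -153/83*28 = -4284/83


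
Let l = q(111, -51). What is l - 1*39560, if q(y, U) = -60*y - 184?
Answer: -46404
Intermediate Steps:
q(y, U) = -184 - 60*y
l = -6844 (l = -184 - 60*111 = -184 - 6660 = -6844)
l - 1*39560 = -6844 - 1*39560 = -6844 - 39560 = -46404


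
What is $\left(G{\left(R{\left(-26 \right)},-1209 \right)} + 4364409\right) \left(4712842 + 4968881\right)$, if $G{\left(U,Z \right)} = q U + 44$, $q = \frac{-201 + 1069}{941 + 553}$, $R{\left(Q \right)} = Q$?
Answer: $\frac{3507188135649929}{83} \approx 4.2255 \cdot 10^{13}$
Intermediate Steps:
$q = \frac{434}{747}$ ($q = \frac{868}{1494} = 868 \cdot \frac{1}{1494} = \frac{434}{747} \approx 0.58099$)
$G{\left(U,Z \right)} = 44 + \frac{434 U}{747}$ ($G{\left(U,Z \right)} = \frac{434 U}{747} + 44 = 44 + \frac{434 U}{747}$)
$\left(G{\left(R{\left(-26 \right)},-1209 \right)} + 4364409\right) \left(4712842 + 4968881\right) = \left(\left(44 + \frac{434}{747} \left(-26\right)\right) + 4364409\right) \left(4712842 + 4968881\right) = \left(\left(44 - \frac{11284}{747}\right) + 4364409\right) 9681723 = \left(\frac{21584}{747} + 4364409\right) 9681723 = \frac{3260235107}{747} \cdot 9681723 = \frac{3507188135649929}{83}$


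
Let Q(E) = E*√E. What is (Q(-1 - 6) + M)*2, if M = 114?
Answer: 228 - 14*I*√7 ≈ 228.0 - 37.041*I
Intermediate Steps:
Q(E) = E^(3/2)
(Q(-1 - 6) + M)*2 = ((-1 - 6)^(3/2) + 114)*2 = ((-7)^(3/2) + 114)*2 = (-7*I*√7 + 114)*2 = (114 - 7*I*√7)*2 = 228 - 14*I*√7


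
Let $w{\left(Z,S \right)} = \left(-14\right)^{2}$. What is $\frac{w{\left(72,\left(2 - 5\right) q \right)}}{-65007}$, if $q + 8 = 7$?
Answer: $- \frac{196}{65007} \approx -0.0030151$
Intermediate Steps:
$q = -1$ ($q = -8 + 7 = -1$)
$w{\left(Z,S \right)} = 196$
$\frac{w{\left(72,\left(2 - 5\right) q \right)}}{-65007} = \frac{196}{-65007} = 196 \left(- \frac{1}{65007}\right) = - \frac{196}{65007}$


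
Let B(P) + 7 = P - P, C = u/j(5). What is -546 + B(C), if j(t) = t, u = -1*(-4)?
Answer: -553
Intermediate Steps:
u = 4
C = 4/5 ≈ 0.80000
B(P) = -7 (B(P) = -7 + (P - P) = -7 + 0 = -7)
-546 + B(C) = -546 - 7 = -553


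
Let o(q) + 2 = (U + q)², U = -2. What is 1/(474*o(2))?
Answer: -1/948 ≈ -0.0010549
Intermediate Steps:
o(q) = -2 + (-2 + q)²
1/(474*o(2)) = 1/(474*(-2 + (-2 + 2)²)) = 1/(474*(-2 + 0²)) = 1/(474*(-2 + 0)) = 1/(474*(-2)) = 1/(-948) = -1/948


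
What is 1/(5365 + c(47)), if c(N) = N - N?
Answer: 1/5365 ≈ 0.00018639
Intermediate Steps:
c(N) = 0
1/(5365 + c(47)) = 1/(5365 + 0) = 1/5365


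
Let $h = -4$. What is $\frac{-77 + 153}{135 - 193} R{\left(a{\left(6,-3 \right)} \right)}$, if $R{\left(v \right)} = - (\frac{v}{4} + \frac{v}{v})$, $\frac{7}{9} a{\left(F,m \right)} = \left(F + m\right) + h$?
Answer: $\frac{361}{406} \approx 0.88916$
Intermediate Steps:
$a{\left(F,m \right)} = - \frac{36}{7} + \frac{9 F}{7} + \frac{9 m}{7}$ ($a{\left(F,m \right)} = \frac{9 \left(\left(F + m\right) - 4\right)}{7} = \frac{9 \left(-4 + F + m\right)}{7} = - \frac{36}{7} + \frac{9 F}{7} + \frac{9 m}{7}$)
$R{\left(v \right)} = -1 - \frac{v}{4}$ ($R{\left(v \right)} = - (v \frac{1}{4} + 1) = - (\frac{v}{4} + 1) = - (1 + \frac{v}{4}) = -1 - \frac{v}{4}$)
$\frac{-77 + 153}{135 - 193} R{\left(a{\left(6,-3 \right)} \right)} = \frac{-77 + 153}{135 - 193} \left(-1 - \frac{- \frac{36}{7} + \frac{9}{7} \cdot 6 + \frac{9}{7} \left(-3\right)}{4}\right) = \frac{76}{-58} \left(-1 - \frac{- \frac{36}{7} + \frac{54}{7} - \frac{27}{7}}{4}\right) = 76 \left(- \frac{1}{58}\right) \left(-1 - - \frac{9}{28}\right) = - \frac{38 \left(-1 + \frac{9}{28}\right)}{29} = \left(- \frac{38}{29}\right) \left(- \frac{19}{28}\right) = \frac{361}{406}$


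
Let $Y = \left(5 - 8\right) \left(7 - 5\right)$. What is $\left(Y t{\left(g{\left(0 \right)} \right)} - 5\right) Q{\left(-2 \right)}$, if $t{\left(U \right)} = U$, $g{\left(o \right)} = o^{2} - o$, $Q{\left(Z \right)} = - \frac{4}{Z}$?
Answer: $-10$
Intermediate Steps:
$Y = -6$ ($Y = \left(-3\right) 2 = -6$)
$\left(Y t{\left(g{\left(0 \right)} \right)} - 5\right) Q{\left(-2 \right)} = \left(- 6 \cdot 0 \left(-1 + 0\right) - 5\right) \left(- \frac{4}{-2}\right) = \left(- 6 \cdot 0 \left(-1\right) - 5\right) \left(\left(-4\right) \left(- \frac{1}{2}\right)\right) = \left(\left(-6\right) 0 - 5\right) 2 = \left(0 - 5\right) 2 = \left(-5\right) 2 = -10$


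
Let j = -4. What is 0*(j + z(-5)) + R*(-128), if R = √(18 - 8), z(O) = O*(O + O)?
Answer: -128*√10 ≈ -404.77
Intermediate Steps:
z(O) = 2*O² (z(O) = O*(2*O) = 2*O²)
R = √10 ≈ 3.1623
0*(j + z(-5)) + R*(-128) = 0*(-4 + 2*(-5)²) + √10*(-128) = 0*(-4 + 2*25) - 128*√10 = 0*(-4 + 50) - 128*√10 = 0*46 - 128*√10 = 0 - 128*√10 = -128*√10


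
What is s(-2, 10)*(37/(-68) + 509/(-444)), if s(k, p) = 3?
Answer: -3190/629 ≈ -5.0715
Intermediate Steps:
s(-2, 10)*(37/(-68) + 509/(-444)) = 3*(37/(-68) + 509/(-444)) = 3*(37*(-1/68) + 509*(-1/444)) = 3*(-37/68 - 509/444) = 3*(-3190/1887) = -3190/629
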